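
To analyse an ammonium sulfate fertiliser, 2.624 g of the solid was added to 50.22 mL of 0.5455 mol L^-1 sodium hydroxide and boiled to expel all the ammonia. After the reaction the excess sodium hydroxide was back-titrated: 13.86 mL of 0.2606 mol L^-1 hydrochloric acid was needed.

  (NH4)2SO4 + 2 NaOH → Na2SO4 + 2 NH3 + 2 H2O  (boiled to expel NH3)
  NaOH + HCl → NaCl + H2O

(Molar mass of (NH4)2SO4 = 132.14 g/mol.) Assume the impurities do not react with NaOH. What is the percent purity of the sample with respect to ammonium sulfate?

n(NaOH) added = 0.05022 × 0.5455 = 0.02740 mol
n(HCl) used in back-titration = 0.01386 × 0.2606 = 3.612 × 10^-3 mol
n(NaOH) left over = 3.612 × 10^-3 mol (1:1 ratio)
n(NaOH) consumed by analyte = 0.02740 − 3.612 × 10^-3 = 0.02378 mol
From the 1:2 ratio, n((NH4)2SO4) = 1/2 × 0.02378 = 0.01189 mol
mass of (NH4)2SO4 = 0.01189 × 132.14 = 1.571 g
% (NH4)2SO4 = 1.571 / 2.624 × 100 = 59.88 %

59.88 %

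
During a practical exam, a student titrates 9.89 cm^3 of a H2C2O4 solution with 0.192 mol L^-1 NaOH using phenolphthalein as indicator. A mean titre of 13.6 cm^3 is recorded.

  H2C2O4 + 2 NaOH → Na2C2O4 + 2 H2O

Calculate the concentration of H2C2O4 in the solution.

0.132 mol/L

n(NaOH) = 0.0136 L × 0.192 mol/L = 2.61 × 10^-3 mol
From the 1:2 mole ratio, n(H2C2O4) = 1/2 × 2.61 × 10^-3 = 1.31 × 10^-3 mol
[H2C2O4] = 1.31 × 10^-3 mol / 0.00989 L = 0.132 mol/L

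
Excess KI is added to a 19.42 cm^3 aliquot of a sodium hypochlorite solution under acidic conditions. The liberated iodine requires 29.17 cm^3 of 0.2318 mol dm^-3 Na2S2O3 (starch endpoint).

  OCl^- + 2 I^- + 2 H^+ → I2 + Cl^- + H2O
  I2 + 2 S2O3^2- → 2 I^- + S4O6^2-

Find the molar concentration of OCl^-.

n(S2O3^2-) = 0.02917 × 0.2318 = 6.762 × 10^-3 mol
n(I2) = n(S2O3^2-)/2 = 3.381 × 10^-3 mol
n(OCl^-) in the aliquot = 3.381 × 10^-3 mol (1:1 ratio)
[OCl^-] = 3.381 × 10^-3 / 0.01942 = 0.1741 mol/L

0.1741 mol/L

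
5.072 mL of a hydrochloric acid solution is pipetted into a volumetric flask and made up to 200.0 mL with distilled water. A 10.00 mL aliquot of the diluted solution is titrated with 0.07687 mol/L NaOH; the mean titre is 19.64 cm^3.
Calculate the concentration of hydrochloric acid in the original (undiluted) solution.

HCl + NaOH → NaCl + H2O
n(NaOH) = 0.01964 × 0.07687 = 1.510 × 10^-3 mol
n(HCl) in the aliquot = 1.510 × 10^-3 mol (1:1 ratio)
[HCl]_dilute = 1.510 × 10^-3 / 0.01000 = 0.1510 mol/L
Dilution factor = 200.0 / 5.072 = 39.43
[HCl]_stock = 0.1510 × 39.43 = 5.953 mol/L

5.953 mol/L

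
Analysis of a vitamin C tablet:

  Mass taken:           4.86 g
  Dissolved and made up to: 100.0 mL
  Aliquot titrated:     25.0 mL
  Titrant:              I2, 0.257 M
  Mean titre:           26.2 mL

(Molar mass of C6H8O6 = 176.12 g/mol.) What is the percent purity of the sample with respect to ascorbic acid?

97.6 %

C6H8O6 + I2 → C6H6O6 + 2 HI
n(I2) per titration = 0.0262 × 0.257 = 6.73 × 10^-3 mol
n(C6H8O6) in each aliquot = 6.73 × 10^-3 mol (1:1 ratio)
n(C6H8O6) in the whole flask = 6.73 × 10^-3 × 100.0/25.0 = 0.0269 mol
mass of C6H8O6 = 0.0269 × 176.12 = 4.74 g
% C6H8O6 = 4.74 / 4.86 × 100 = 97.6 %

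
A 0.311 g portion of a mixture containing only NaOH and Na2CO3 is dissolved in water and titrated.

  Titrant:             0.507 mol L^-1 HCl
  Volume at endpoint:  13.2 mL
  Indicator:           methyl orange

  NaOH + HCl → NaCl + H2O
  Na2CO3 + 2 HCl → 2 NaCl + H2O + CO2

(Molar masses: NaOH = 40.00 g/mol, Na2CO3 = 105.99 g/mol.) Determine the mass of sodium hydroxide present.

0.134 g

n(HCl) = 0.0132 × 0.507 = 6.69 × 10^-3 mol
Let x = n(NaOH), y = n(Na2CO3).
Titrant: 1x + 2y = 6.69 × 10^-3;  mass: 40.00x + 105.99y = 0.311
Solving, x = 3.36 × 10^-3 mol, y = 1.67 × 10^-3 mol
mass of NaOH = 3.36 × 10^-3 × 40.00 = 0.134 g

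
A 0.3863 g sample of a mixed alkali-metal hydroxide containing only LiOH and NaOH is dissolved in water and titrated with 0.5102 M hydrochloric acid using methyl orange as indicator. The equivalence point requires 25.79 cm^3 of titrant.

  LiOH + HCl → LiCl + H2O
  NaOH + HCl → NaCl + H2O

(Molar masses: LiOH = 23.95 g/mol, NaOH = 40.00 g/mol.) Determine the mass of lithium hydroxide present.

n(HCl) = 0.02579 × 0.5102 = 0.01316 mol
Let x = n(LiOH), y = n(NaOH).
Titrant: 1x + 1y = 0.01316;  mass: 23.95x + 40.00y = 0.3863
Solving, x = 8.724 × 10^-3 mol, y = 4.434 × 10^-3 mol
mass of LiOH = 8.724 × 10^-3 × 23.95 = 0.2089 g

0.2089 g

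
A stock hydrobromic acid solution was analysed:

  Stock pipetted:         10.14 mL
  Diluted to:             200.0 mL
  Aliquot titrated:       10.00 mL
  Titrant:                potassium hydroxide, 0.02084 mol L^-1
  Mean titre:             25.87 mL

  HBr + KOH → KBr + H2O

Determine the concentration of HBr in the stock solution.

n(KOH) = 0.02587 × 0.02084 = 5.391 × 10^-4 mol
n(HBr) in the aliquot = 5.391 × 10^-4 mol (1:1 ratio)
[HBr]_dilute = 5.391 × 10^-4 / 0.01000 = 0.05391 mol/L
Dilution factor = 200.0 / 10.14 = 19.72
[HBr]_stock = 0.05391 × 19.72 = 1.063 mol/L

1.063 mol/L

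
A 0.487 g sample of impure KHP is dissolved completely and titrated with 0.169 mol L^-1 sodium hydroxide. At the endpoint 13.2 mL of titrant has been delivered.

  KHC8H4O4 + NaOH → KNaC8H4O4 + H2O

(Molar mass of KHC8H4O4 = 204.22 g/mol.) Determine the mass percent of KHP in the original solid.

93.5 %

n(NaOH) = 0.0132 L × 0.169 mol/L = 2.23 × 10^-3 mol
n(KHC8H4O4) = 2.23 × 10^-3 mol (1:1 ratio)
mass of KHC8H4O4 = 2.23 × 10^-3 × 204.22 g/mol = 0.456 g
% KHC8H4O4 = 0.456 / 0.487 × 100 = 93.5 %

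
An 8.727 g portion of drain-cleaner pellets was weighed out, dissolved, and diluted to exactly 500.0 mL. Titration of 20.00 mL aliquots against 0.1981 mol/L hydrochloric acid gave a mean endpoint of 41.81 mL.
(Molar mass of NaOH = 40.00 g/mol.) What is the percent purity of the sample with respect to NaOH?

NaOH + HCl → NaCl + H2O
n(HCl) per titration = 0.04181 × 0.1981 = 8.283 × 10^-3 mol
n(NaOH) in each aliquot = 8.283 × 10^-3 mol (1:1 ratio)
n(NaOH) in the whole flask = 8.283 × 10^-3 × 500.0/20.00 = 0.2071 mol
mass of NaOH = 0.2071 × 40.00 = 8.283 g
% NaOH = 8.283 / 8.727 × 100 = 94.91 %

94.91 %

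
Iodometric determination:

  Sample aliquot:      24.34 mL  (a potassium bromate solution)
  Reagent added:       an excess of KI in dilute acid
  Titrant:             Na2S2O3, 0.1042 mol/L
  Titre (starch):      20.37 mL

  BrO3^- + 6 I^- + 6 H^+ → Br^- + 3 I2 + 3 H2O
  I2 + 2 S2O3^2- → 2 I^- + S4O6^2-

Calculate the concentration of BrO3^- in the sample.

n(S2O3^2-) = 0.02037 × 0.1042 = 2.123 × 10^-3 mol
n(I2) = n(S2O3^2-)/2 = 1.061 × 10^-3 mol
From the 1:3 ratio, n(BrO3^-) in the aliquot = 1/3 × 1.061 × 10^-3 = 3.538 × 10^-4 mol
[BrO3^-] = 3.538 × 10^-4 / 0.02434 = 0.01453 mol/L

0.01453 mol/L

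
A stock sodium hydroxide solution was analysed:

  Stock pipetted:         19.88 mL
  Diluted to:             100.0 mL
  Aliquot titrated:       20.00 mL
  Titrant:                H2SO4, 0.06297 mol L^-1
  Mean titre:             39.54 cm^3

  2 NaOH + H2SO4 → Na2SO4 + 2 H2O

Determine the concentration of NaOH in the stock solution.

1.252 mol/L

n(H2SO4) = 0.03954 × 0.06297 = 2.490 × 10^-3 mol
From the 2:1 ratio, n(NaOH) in the aliquot = 2/1 × 2.490 × 10^-3 = 4.980 × 10^-3 mol
[NaOH]_dilute = 4.980 × 10^-3 / 0.02000 = 0.2490 mol/L
Dilution factor = 100.0 / 19.88 = 5.030
[NaOH]_stock = 0.2490 × 5.030 = 1.252 mol/L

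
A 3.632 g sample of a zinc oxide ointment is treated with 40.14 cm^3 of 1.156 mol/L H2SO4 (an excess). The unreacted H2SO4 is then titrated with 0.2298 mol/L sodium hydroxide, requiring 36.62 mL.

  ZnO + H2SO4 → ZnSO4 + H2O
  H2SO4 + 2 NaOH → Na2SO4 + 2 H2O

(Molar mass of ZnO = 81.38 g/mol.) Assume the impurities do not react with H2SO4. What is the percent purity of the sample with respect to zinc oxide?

94.54 %

n(H2SO4) added = 0.04014 × 1.156 = 0.04640 mol
n(NaOH) used in back-titration = 0.03662 × 0.2298 = 8.415 × 10^-3 mol
From the 1:2 ratio, n(H2SO4) left over = 1/2 × 8.415 × 10^-3 = 4.208 × 10^-3 mol
n(H2SO4) consumed by analyte = 0.04640 − 4.208 × 10^-3 = 0.04219 mol
n(ZnO) = 0.04219 mol (1:1 ratio)
mass of ZnO = 0.04219 × 81.38 = 3.434 g
% ZnO = 3.434 / 3.632 × 100 = 94.54 %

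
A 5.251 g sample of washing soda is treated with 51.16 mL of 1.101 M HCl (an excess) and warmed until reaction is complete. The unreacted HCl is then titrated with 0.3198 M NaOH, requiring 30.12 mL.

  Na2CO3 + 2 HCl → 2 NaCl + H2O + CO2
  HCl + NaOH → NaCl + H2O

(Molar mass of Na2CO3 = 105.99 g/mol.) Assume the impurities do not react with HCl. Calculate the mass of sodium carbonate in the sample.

2.475 g

n(HCl) added = 0.05116 × 1.101 = 0.05633 mol
n(NaOH) used in back-titration = 0.03012 × 0.3198 = 9.632 × 10^-3 mol
n(HCl) left over = 9.632 × 10^-3 mol (1:1 ratio)
n(HCl) consumed by analyte = 0.05633 − 9.632 × 10^-3 = 0.04669 mol
From the 1:2 ratio, n(Na2CO3) = 1/2 × 0.04669 = 0.02335 mol
mass of Na2CO3 = 0.02335 × 105.99 = 2.475 g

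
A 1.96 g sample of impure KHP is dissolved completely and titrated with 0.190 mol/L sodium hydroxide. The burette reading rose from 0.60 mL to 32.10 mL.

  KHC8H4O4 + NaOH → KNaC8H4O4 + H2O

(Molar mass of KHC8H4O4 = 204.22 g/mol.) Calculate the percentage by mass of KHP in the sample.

n(NaOH) = 0.0315 L × 0.190 mol/L = 5.99 × 10^-3 mol
n(KHC8H4O4) = 5.99 × 10^-3 mol (1:1 ratio)
mass of KHC8H4O4 = 5.99 × 10^-3 × 204.22 g/mol = 1.22 g
% KHC8H4O4 = 1.22 / 1.96 × 100 = 62.4 %

62.4 %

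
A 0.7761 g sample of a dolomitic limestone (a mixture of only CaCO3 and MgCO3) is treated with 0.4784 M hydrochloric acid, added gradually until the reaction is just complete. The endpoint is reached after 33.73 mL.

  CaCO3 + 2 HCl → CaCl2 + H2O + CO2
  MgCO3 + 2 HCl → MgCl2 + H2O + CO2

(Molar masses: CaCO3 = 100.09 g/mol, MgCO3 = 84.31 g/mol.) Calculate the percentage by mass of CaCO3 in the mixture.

78.35 %

n(HCl) = 0.03373 × 0.4784 = 0.01614 mol
Let x = n(CaCO3), y = n(MgCO3).
Titrant: 2x + 2y = 0.01614;  mass: 100.09x + 84.31y = 0.7761
Solving, x = 6.075 × 10^-3 mol, y = 1.993 × 10^-3 mol
mass of CaCO3 = 6.075 × 10^-3 × 100.09 = 0.6081 g
% CaCO3 = 0.6081 / 0.7761 × 100 = 78.35 %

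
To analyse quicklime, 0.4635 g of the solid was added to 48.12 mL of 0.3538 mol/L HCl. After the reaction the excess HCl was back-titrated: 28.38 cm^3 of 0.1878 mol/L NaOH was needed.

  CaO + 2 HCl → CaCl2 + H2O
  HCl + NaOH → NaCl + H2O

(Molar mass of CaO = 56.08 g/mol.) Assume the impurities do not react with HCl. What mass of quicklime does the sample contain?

n(HCl) added = 0.04812 × 0.3538 = 0.01702 mol
n(NaOH) used in back-titration = 0.02838 × 0.1878 = 5.330 × 10^-3 mol
n(HCl) left over = 5.330 × 10^-3 mol (1:1 ratio)
n(HCl) consumed by analyte = 0.01702 − 5.330 × 10^-3 = 0.01170 mol
From the 1:2 ratio, n(CaO) = 1/2 × 0.01170 = 5.848 × 10^-3 mol
mass of CaO = 5.848 × 10^-3 × 56.08 = 0.3279 g

0.3279 g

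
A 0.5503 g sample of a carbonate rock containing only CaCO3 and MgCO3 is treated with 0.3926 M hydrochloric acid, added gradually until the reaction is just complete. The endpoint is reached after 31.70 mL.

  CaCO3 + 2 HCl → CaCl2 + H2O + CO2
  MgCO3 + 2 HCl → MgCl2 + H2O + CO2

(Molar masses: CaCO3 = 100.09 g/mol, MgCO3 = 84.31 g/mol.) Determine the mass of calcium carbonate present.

n(HCl) = 0.03170 × 0.3926 = 0.01245 mol
Let x = n(CaCO3), y = n(MgCO3).
Titrant: 2x + 2y = 0.01245;  mass: 100.09x + 84.31y = 0.5503
Solving, x = 1.626 × 10^-3 mol, y = 4.596 × 10^-3 mol
mass of CaCO3 = 1.626 × 10^-3 × 100.09 = 0.1628 g

0.1628 g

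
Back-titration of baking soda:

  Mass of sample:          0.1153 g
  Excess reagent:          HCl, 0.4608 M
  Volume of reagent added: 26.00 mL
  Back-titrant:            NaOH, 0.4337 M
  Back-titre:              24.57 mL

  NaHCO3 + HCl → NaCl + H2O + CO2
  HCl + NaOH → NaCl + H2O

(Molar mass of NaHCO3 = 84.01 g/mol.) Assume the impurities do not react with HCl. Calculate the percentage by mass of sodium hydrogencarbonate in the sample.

n(HCl) added = 0.02600 × 0.4608 = 0.01198 mol
n(NaOH) used in back-titration = 0.02457 × 0.4337 = 0.01066 mol
n(HCl) left over = 0.01066 mol (1:1 ratio)
n(HCl) consumed by analyte = 0.01198 − 0.01066 = 1.325 × 10^-3 mol
n(NaHCO3) = 1.325 × 10^-3 mol (1:1 ratio)
mass of NaHCO3 = 1.325 × 10^-3 × 84.01 = 0.1113 g
% NaHCO3 = 0.1113 / 0.1153 × 100 = 96.53 %

96.53 %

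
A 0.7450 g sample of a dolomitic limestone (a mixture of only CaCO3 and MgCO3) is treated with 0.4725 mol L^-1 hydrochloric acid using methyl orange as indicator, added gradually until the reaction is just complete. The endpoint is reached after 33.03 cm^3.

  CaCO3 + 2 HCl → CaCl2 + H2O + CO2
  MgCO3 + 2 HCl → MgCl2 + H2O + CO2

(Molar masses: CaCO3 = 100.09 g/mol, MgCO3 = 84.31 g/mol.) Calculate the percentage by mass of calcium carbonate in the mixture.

n(HCl) = 0.03303 × 0.4725 = 0.01561 mol
Let x = n(CaCO3), y = n(MgCO3).
Titrant: 2x + 2y = 0.01561;  mass: 100.09x + 84.31y = 0.7450
Solving, x = 5.520 × 10^-3 mol, y = 2.284 × 10^-3 mol
mass of CaCO3 = 5.520 × 10^-3 × 100.09 = 0.5525 g
% CaCO3 = 0.5525 / 0.7450 × 100 = 74.16 %

74.16 %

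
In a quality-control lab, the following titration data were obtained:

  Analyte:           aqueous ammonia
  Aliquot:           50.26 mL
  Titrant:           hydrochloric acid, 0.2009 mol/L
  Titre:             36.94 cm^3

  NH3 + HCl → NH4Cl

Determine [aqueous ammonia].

n(HCl) = 0.03694 L × 0.2009 mol/L = 7.421 × 10^-3 mol
n(NH3) = 7.421 × 10^-3 mol (1:1 mole ratio)
[NH3] = 7.421 × 10^-3 mol / 0.05026 L = 0.1477 mol/L

0.1477 mol/L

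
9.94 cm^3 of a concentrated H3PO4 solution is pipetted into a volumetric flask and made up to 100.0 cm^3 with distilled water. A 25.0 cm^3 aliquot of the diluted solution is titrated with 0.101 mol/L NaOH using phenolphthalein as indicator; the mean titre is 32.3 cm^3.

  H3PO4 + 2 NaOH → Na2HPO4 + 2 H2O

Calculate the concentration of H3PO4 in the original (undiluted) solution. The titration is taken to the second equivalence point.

0.656 mol/L

n(NaOH) = 0.0323 × 0.101 = 3.26 × 10^-3 mol
From the 1:2 ratio, n(H3PO4) in the aliquot = 1/2 × 3.26 × 10^-3 = 1.63 × 10^-3 mol
[H3PO4]_dilute = 1.63 × 10^-3 / 0.0250 = 0.0652 mol/L
Dilution factor = 100.0 / 9.94 = 10.06
[H3PO4]_stock = 0.0652 × 10.06 = 0.656 mol/L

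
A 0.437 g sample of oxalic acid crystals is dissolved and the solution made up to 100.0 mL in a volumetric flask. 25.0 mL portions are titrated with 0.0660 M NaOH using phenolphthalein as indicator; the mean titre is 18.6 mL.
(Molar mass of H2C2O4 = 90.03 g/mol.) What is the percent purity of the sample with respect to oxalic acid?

H2C2O4 + 2 NaOH → Na2C2O4 + 2 H2O
n(NaOH) per titration = 0.0186 × 0.0660 = 1.23 × 10^-3 mol
From the 1:2 ratio, n(H2C2O4) in each aliquot = 1/2 × 1.23 × 10^-3 = 6.14 × 10^-4 mol
n(H2C2O4) in the whole flask = 6.14 × 10^-4 × 100.0/25.0 = 2.46 × 10^-3 mol
mass of H2C2O4 = 2.46 × 10^-3 × 90.03 = 0.221 g
% H2C2O4 = 0.221 / 0.437 × 100 = 50.6 %

50.6 %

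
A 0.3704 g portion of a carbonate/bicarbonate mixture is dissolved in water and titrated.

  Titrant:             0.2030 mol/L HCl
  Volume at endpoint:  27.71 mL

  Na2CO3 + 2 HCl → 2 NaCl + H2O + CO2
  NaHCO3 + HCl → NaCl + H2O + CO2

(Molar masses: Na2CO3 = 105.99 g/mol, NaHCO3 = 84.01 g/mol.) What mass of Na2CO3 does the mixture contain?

0.1746 g

n(HCl) = 0.02771 × 0.2030 = 5.625 × 10^-3 mol
Let x = n(Na2CO3), y = n(NaHCO3).
Titrant: 2x + 1y = 5.625 × 10^-3;  mass: 105.99x + 84.01y = 0.3704
Solving, x = 1.647 × 10^-3 mol, y = 2.331 × 10^-3 mol
mass of Na2CO3 = 1.647 × 10^-3 × 105.99 = 0.1746 g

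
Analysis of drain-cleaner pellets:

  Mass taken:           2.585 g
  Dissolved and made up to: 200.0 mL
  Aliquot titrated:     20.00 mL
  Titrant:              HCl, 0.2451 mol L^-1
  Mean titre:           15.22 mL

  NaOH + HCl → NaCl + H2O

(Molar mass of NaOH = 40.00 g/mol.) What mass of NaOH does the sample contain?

1.492 g

n(HCl) per titration = 0.01522 × 0.2451 = 3.730 × 10^-3 mol
n(NaOH) in each aliquot = 3.730 × 10^-3 mol (1:1 ratio)
n(NaOH) in the whole flask = 3.730 × 10^-3 × 200.0/20.00 = 0.03730 mol
mass of NaOH = 0.03730 × 40.00 = 1.492 g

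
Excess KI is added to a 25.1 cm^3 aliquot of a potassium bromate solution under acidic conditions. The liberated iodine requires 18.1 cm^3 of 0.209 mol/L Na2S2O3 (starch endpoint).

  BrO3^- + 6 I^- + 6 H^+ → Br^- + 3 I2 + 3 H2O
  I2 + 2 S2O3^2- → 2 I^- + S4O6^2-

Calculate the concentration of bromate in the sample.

n(S2O3^2-) = 0.0181 × 0.209 = 3.78 × 10^-3 mol
n(I2) = n(S2O3^2-)/2 = 1.89 × 10^-3 mol
From the 1:3 ratio, n(BrO3^-) in the aliquot = 1/3 × 1.89 × 10^-3 = 6.30 × 10^-4 mol
[BrO3^-] = 6.30 × 10^-4 / 0.0251 = 0.0251 mol/L

0.0251 mol/L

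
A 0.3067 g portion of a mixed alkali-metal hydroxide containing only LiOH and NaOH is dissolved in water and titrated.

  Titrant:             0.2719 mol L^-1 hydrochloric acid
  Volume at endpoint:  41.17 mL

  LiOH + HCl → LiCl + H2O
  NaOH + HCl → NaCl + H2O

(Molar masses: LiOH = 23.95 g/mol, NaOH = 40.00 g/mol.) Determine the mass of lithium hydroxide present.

n(HCl) = 0.04117 × 0.2719 = 0.01119 mol
Let x = n(LiOH), y = n(NaOH).
Titrant: 1x + 1y = 0.01119;  mass: 23.95x + 40.00y = 0.3067
Solving, x = 8.789 × 10^-3 mol, y = 2.405 × 10^-3 mol
mass of LiOH = 8.789 × 10^-3 × 23.95 = 0.2105 g

0.2105 g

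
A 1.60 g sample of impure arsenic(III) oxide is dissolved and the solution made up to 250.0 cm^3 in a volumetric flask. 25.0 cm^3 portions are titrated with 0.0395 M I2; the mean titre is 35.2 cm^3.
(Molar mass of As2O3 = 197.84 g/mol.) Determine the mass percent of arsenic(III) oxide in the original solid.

86.0 %

As2O3 + 2 I2 + 2 H2O → As2O5 + 4 HI
n(I2) per titration = 0.0352 × 0.0395 = 1.39 × 10^-3 mol
From the 1:2 ratio, n(As2O3) in each aliquot = 1/2 × 1.39 × 10^-3 = 6.95 × 10^-4 mol
n(As2O3) in the whole flask = 6.95 × 10^-4 × 250.0/25.0 = 6.95 × 10^-3 mol
mass of As2O3 = 6.95 × 10^-3 × 197.84 = 1.38 g
% As2O3 = 1.38 / 1.60 × 100 = 86.0 %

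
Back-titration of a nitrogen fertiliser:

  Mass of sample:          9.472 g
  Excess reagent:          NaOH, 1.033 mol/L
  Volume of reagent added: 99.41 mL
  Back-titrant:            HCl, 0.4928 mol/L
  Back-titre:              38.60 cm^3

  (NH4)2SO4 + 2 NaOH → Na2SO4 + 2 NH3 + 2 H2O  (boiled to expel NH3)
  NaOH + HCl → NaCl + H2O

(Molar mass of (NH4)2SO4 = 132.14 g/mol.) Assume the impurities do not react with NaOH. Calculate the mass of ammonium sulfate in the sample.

5.528 g

n(NaOH) added = 0.09941 × 1.033 = 0.1027 mol
n(HCl) used in back-titration = 0.03860 × 0.4928 = 0.01902 mol
n(NaOH) left over = 0.01902 mol (1:1 ratio)
n(NaOH) consumed by analyte = 0.1027 − 0.01902 = 0.08367 mol
From the 1:2 ratio, n((NH4)2SO4) = 1/2 × 0.08367 = 0.04183 mol
mass of (NH4)2SO4 = 0.04183 × 132.14 = 5.528 g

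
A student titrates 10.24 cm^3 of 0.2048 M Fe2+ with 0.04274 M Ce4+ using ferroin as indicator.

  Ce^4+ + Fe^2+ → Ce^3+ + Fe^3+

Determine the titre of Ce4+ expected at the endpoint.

n(Fe2+) = 0.01024 L × 0.2048 mol/L = 2.097 × 10^-3 mol
n(Ce4+) = 2.097 × 10^-3 mol (1:1 stoichiometry)
V(Ce4+) = 2.097 × 10^-3 mol / 0.04274 mol/L = 0.04907 L = 49.07 mL

49.07 mL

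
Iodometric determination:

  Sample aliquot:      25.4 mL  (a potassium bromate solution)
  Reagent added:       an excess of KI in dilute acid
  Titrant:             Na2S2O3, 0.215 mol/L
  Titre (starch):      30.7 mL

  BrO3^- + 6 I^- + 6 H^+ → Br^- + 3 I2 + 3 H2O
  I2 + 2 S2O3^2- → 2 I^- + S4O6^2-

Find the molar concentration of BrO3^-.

0.0433 mol/L

n(S2O3^2-) = 0.0307 × 0.215 = 6.60 × 10^-3 mol
n(I2) = n(S2O3^2-)/2 = 3.30 × 10^-3 mol
From the 1:3 ratio, n(BrO3^-) in the aliquot = 1/3 × 3.30 × 10^-3 = 1.10 × 10^-3 mol
[BrO3^-] = 1.10 × 10^-3 / 0.0254 = 0.0433 mol/L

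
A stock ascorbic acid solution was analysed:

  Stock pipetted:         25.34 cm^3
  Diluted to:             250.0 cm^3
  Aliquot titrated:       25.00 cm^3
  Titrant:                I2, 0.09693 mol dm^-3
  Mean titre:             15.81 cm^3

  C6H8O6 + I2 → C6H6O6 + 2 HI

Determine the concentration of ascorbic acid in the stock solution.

0.6048 mol/L

n(I2) = 0.01581 × 0.09693 = 1.532 × 10^-3 mol
n(C6H8O6) in the aliquot = 1.532 × 10^-3 mol (1:1 ratio)
[C6H8O6]_dilute = 1.532 × 10^-3 / 0.02500 = 0.06130 mol/L
Dilution factor = 250.0 / 25.34 = 9.866
[C6H8O6]_stock = 0.06130 × 9.866 = 0.6048 mol/L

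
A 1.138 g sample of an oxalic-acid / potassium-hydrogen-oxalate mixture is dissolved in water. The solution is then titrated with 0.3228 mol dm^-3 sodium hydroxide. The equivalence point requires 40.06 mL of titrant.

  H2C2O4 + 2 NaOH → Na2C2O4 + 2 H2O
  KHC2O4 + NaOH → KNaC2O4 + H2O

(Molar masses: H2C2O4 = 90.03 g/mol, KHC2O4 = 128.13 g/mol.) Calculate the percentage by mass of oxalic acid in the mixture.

24.70 %

n(NaOH) = 0.04006 × 0.3228 = 0.01293 mol
Let x = n(H2C2O4), y = n(KHC2O4).
Titrant: 2x + 1y = 0.01293;  mass: 90.03x + 128.13y = 1.138
Solving, x = 3.122 × 10^-3 mol, y = 6.688 × 10^-3 mol
mass of H2C2O4 = 3.122 × 10^-3 × 90.03 = 0.2810 g
% H2C2O4 = 0.2810 / 1.138 × 100 = 24.70 %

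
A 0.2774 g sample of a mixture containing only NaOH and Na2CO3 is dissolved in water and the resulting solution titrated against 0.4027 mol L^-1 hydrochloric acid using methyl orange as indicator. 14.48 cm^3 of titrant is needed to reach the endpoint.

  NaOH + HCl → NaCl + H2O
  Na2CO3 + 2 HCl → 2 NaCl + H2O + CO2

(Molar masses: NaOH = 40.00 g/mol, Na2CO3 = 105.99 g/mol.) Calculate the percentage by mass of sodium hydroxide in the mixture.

n(HCl) = 0.01448 × 0.4027 = 5.831 × 10^-3 mol
Let x = n(NaOH), y = n(Na2CO3).
Titrant: 1x + 2y = 5.831 × 10^-3;  mass: 40.00x + 105.99y = 0.2774
Solving, x = 2.433 × 10^-3 mol, y = 1.699 × 10^-3 mol
mass of NaOH = 2.433 × 10^-3 × 40.00 = 0.09733 g
% NaOH = 0.09733 / 0.2774 × 100 = 35.09 %

35.09 %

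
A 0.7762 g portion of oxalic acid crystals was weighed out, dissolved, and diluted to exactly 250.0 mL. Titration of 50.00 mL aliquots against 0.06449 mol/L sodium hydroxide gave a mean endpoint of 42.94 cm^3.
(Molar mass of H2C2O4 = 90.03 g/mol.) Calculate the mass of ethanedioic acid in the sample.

H2C2O4 + 2 NaOH → Na2C2O4 + 2 H2O
n(NaOH) per titration = 0.04294 × 0.06449 = 2.769 × 10^-3 mol
From the 1:2 ratio, n(H2C2O4) in each aliquot = 1/2 × 2.769 × 10^-3 = 1.385 × 10^-3 mol
n(H2C2O4) in the whole flask = 1.385 × 10^-3 × 250.0/50.00 = 6.923 × 10^-3 mol
mass of H2C2O4 = 6.923 × 10^-3 × 90.03 = 0.6233 g

0.6233 g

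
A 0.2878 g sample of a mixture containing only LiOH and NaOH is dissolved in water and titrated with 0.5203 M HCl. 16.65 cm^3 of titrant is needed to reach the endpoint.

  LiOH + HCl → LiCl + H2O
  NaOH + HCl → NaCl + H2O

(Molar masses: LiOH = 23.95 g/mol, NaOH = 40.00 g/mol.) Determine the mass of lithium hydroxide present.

n(HCl) = 0.01665 × 0.5203 = 8.663 × 10^-3 mol
Let x = n(LiOH), y = n(NaOH).
Titrant: 1x + 1y = 8.663 × 10^-3;  mass: 23.95x + 40.00y = 0.2878
Solving, x = 3.659 × 10^-3 mol, y = 5.004 × 10^-3 mol
mass of LiOH = 3.659 × 10^-3 × 23.95 = 0.08762 g

0.08762 g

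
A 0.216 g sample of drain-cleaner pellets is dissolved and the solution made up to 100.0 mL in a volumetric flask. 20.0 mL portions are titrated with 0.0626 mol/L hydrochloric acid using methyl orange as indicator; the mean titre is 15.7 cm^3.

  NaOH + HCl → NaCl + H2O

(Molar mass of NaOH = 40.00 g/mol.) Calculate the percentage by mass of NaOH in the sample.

n(HCl) per titration = 0.0157 × 0.0626 = 9.83 × 10^-4 mol
n(NaOH) in each aliquot = 9.83 × 10^-4 mol (1:1 ratio)
n(NaOH) in the whole flask = 9.83 × 10^-4 × 100.0/20.0 = 4.91 × 10^-3 mol
mass of NaOH = 4.91 × 10^-3 × 40.00 = 0.197 g
% NaOH = 0.197 / 0.216 × 100 = 91.0 %

91.0 %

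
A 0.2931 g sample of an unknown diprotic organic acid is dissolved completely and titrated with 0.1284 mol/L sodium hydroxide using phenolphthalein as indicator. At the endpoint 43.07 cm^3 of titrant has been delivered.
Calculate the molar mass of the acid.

n(NaOH) = 0.04307 L × 0.1284 mol/L = 5.530 × 10^-3 mol
From the 1:2 ratio, n(H2A) = 1/2 × 5.530 × 10^-3 = 2.765 × 10^-3 mol
M = m / n = 0.2931 g / 2.765 × 10^-3 mol = 106.0 g/mol

106.0 g/mol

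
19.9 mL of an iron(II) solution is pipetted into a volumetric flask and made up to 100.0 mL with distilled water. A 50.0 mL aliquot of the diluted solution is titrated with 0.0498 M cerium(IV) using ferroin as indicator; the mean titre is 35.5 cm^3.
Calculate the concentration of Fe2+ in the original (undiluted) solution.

Ce^4+ + Fe^2+ → Ce^3+ + Fe^3+
n(Ce4+) = 0.0355 × 0.0498 = 1.77 × 10^-3 mol
n(Fe2+) in the aliquot = 1.77 × 10^-3 mol (1:1 ratio)
[Fe2+]_dilute = 1.77 × 10^-3 / 0.0500 = 0.0354 mol/L
Dilution factor = 100.0 / 19.9 = 5.025
[Fe2+]_stock = 0.0354 × 5.025 = 0.178 mol/L

0.178 M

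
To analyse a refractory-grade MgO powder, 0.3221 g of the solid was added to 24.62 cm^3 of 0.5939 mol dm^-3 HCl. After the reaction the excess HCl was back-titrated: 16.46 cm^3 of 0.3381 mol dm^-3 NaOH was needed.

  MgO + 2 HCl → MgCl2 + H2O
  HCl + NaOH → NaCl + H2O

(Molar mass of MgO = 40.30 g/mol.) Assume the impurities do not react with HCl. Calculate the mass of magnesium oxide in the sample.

n(HCl) added = 0.02462 × 0.5939 = 0.01462 mol
n(NaOH) used in back-titration = 0.01646 × 0.3381 = 5.565 × 10^-3 mol
n(HCl) left over = 5.565 × 10^-3 mol (1:1 ratio)
n(HCl) consumed by analyte = 0.01462 − 5.565 × 10^-3 = 9.057 × 10^-3 mol
From the 1:2 ratio, n(MgO) = 1/2 × 9.057 × 10^-3 = 4.528 × 10^-3 mol
mass of MgO = 4.528 × 10^-3 × 40.30 = 0.1825 g

0.1825 g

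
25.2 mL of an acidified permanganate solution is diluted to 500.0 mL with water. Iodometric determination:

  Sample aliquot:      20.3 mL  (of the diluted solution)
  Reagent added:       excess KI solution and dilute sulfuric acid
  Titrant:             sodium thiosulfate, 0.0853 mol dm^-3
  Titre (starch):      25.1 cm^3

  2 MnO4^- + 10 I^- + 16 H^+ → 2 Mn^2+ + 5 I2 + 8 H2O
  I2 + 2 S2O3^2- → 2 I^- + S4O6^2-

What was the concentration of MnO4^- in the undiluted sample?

0.419 mol/L

n(S2O3^2-) = 0.0251 × 0.0853 = 2.14 × 10^-3 mol
n(I2) = n(S2O3^2-)/2 = 1.07 × 10^-3 mol
From the 2:5 ratio, n(MnO4^-) in the aliquot = 2/5 × 1.07 × 10^-3 = 4.28 × 10^-4 mol
[MnO4^-]_dilute = 4.28 × 10^-4 / 0.0203 = 0.0211 mol/L
[MnO4^-]_original = 0.0211 × 500.0/25.2 = 0.419 mol/L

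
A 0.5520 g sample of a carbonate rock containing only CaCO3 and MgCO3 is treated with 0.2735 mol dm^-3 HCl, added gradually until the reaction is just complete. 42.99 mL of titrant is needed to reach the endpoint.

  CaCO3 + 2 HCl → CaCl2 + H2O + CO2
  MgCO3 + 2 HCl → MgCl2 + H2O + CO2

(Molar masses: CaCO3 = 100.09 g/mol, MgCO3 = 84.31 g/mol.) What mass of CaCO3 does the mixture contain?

0.3574 g

n(HCl) = 0.04299 × 0.2735 = 0.01176 mol
Let x = n(CaCO3), y = n(MgCO3).
Titrant: 2x + 2y = 0.01176;  mass: 100.09x + 84.31y = 0.5520
Solving, x = 3.571 × 10^-3 mol, y = 2.308 × 10^-3 mol
mass of CaCO3 = 3.571 × 10^-3 × 100.09 = 0.3574 g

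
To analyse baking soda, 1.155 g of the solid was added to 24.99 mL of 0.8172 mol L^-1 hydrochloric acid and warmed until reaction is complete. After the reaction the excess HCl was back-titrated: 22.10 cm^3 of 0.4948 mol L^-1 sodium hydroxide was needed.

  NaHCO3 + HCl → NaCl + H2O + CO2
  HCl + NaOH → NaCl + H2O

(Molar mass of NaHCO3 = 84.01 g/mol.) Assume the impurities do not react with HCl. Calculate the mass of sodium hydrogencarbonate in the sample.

n(HCl) added = 0.02499 × 0.8172 = 0.02042 mol
n(NaOH) used in back-titration = 0.02210 × 0.4948 = 0.01094 mol
n(HCl) left over = 0.01094 mol (1:1 ratio)
n(HCl) consumed by analyte = 0.02042 − 0.01094 = 9.487 × 10^-3 mol
n(NaHCO3) = 9.487 × 10^-3 mol (1:1 ratio)
mass of NaHCO3 = 9.487 × 10^-3 × 84.01 = 0.7970 g

0.7970 g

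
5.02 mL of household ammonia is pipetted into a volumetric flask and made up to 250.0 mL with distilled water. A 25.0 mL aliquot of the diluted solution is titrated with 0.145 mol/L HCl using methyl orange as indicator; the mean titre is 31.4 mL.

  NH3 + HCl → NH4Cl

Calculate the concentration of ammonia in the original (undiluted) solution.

n(HCl) = 0.0314 × 0.145 = 4.55 × 10^-3 mol
n(NH3) in the aliquot = 4.55 × 10^-3 mol (1:1 ratio)
[NH3]_dilute = 4.55 × 10^-3 / 0.0250 = 0.182 mol/L
Dilution factor = 250.0 / 5.02 = 49.80
[NH3]_stock = 0.182 × 49.80 = 9.07 mol/L

9.07 mol/L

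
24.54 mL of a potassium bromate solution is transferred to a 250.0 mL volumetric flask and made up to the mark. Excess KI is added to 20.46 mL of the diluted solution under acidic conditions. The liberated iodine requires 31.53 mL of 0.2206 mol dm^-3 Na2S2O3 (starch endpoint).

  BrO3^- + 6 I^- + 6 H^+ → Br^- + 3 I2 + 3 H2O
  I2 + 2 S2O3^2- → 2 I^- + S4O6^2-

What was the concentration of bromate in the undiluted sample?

n(S2O3^2-) = 0.03153 × 0.2206 = 6.956 × 10^-3 mol
n(I2) = n(S2O3^2-)/2 = 3.478 × 10^-3 mol
From the 1:3 ratio, n(BrO3^-) in the aliquot = 1/3 × 3.478 × 10^-3 = 1.159 × 10^-3 mol
[BrO3^-]_dilute = 1.159 × 10^-3 / 0.02046 = 0.05666 mol/L
[BrO3^-]_original = 0.05666 × 250.0/24.54 = 0.5772 mol/L

0.5772 mol/L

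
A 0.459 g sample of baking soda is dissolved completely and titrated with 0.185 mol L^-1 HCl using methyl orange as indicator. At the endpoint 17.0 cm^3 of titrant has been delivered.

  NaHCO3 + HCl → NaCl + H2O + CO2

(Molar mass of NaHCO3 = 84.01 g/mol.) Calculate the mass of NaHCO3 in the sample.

n(HCl) = 0.0170 L × 0.185 mol/L = 3.15 × 10^-3 mol
n(NaHCO3) = 3.15 × 10^-3 mol (1:1 ratio)
mass of NaHCO3 = 3.15 × 10^-3 × 84.01 g/mol = 0.264 g

0.264 g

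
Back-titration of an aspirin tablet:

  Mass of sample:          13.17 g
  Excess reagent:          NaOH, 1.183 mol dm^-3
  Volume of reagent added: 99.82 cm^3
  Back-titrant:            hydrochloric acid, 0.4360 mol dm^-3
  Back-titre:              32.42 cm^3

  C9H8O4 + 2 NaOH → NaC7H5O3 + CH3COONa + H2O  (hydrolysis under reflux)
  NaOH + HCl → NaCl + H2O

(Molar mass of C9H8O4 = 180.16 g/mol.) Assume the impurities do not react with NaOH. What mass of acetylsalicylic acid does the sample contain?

n(NaOH) added = 0.09982 × 1.183 = 0.1181 mol
n(HCl) used in back-titration = 0.03242 × 0.4360 = 0.01414 mol
n(NaOH) left over = 0.01414 mol (1:1 ratio)
n(NaOH) consumed by analyte = 0.1181 − 0.01414 = 0.1040 mol
From the 1:2 ratio, n(C9H8O4) = 1/2 × 0.1040 = 0.05198 mol
mass of C9H8O4 = 0.05198 × 180.16 = 9.364 g

9.364 g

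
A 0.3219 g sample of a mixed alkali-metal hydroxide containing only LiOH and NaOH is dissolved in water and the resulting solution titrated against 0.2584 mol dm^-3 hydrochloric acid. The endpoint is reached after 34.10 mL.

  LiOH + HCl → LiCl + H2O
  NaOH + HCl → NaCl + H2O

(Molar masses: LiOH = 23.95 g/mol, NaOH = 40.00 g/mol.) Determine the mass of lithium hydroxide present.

0.04560 g

n(HCl) = 0.03410 × 0.2584 = 8.811 × 10^-3 mol
Let x = n(LiOH), y = n(NaOH).
Titrant: 1x + 1y = 8.811 × 10^-3;  mass: 23.95x + 40.00y = 0.3219
Solving, x = 1.904 × 10^-3 mol, y = 6.908 × 10^-3 mol
mass of LiOH = 1.904 × 10^-3 × 23.95 = 0.04560 g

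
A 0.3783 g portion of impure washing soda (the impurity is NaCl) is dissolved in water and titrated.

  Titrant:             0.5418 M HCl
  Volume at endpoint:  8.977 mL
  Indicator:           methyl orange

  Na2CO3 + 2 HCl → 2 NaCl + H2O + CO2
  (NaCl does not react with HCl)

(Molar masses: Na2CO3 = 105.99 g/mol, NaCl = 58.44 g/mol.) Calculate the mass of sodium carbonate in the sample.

0.2578 g

n(HCl) = 0.008977 × 0.5418 = 4.864 × 10^-3 mol
Let x = n(Na2CO3), y = n(NaCl).
Titrant: 2x = 4.864 × 10^-3;  mass: 105.99x + 58.44y = 0.3783
Solving, x = 2.432 × 10^-3 mol, y = 2.063 × 10^-3 mol
mass of Na2CO3 = 2.432 × 10^-3 × 105.99 = 0.2578 g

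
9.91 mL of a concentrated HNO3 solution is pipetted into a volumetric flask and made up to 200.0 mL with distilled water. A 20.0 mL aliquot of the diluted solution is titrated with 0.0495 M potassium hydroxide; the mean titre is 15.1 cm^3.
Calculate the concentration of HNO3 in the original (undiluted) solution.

HNO3 + KOH → KNO3 + H2O
n(KOH) = 0.0151 × 0.0495 = 7.47 × 10^-4 mol
n(HNO3) in the aliquot = 7.47 × 10^-4 mol (1:1 ratio)
[HNO3]_dilute = 7.47 × 10^-4 / 0.0200 = 0.0374 mol/L
Dilution factor = 200.0 / 9.91 = 20.18
[HNO3]_stock = 0.0374 × 20.18 = 0.754 mol/L

0.754 M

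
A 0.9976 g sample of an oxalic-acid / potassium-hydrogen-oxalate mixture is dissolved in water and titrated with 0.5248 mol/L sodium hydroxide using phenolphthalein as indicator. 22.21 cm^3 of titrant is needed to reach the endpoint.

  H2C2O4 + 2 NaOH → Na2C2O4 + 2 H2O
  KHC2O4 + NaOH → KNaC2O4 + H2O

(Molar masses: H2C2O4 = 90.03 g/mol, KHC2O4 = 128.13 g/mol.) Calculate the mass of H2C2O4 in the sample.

0.2686 g

n(NaOH) = 0.02221 × 0.5248 = 0.01166 mol
Let x = n(H2C2O4), y = n(KHC2O4).
Titrant: 2x + 1y = 0.01166;  mass: 90.03x + 128.13y = 0.9976
Solving, x = 2.983 × 10^-3 mol, y = 5.690 × 10^-3 mol
mass of H2C2O4 = 2.983 × 10^-3 × 90.03 = 0.2686 g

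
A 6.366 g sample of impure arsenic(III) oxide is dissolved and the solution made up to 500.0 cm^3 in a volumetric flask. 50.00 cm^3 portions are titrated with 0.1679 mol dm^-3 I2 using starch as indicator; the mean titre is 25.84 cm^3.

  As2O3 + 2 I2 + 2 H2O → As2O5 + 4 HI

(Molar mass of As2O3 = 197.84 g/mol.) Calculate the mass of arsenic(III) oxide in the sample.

4.292 g

n(I2) per titration = 0.02584 × 0.1679 = 4.339 × 10^-3 mol
From the 1:2 ratio, n(As2O3) in each aliquot = 1/2 × 4.339 × 10^-3 = 2.169 × 10^-3 mol
n(As2O3) in the whole flask = 2.169 × 10^-3 × 500.0/50.00 = 0.02169 mol
mass of As2O3 = 0.02169 × 197.84 = 4.292 g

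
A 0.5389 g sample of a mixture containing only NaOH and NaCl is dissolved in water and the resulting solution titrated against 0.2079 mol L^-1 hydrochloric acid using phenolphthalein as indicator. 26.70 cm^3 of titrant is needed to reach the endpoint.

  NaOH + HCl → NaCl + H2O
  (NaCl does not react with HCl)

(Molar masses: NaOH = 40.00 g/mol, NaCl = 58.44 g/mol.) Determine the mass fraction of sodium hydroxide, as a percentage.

n(HCl) = 0.02670 × 0.2079 = 5.551 × 10^-3 mol
Let x = n(NaOH), y = n(NaCl).
Titrant: 1x = 5.551 × 10^-3;  mass: 40.00x + 58.44y = 0.5389
Solving, x = 5.551 × 10^-3 mol, y = 5.422 × 10^-3 mol
mass of NaOH = 5.551 × 10^-3 × 40.00 = 0.2220 g
% NaOH = 0.2220 / 0.5389 × 100 = 41.20 %

41.20 %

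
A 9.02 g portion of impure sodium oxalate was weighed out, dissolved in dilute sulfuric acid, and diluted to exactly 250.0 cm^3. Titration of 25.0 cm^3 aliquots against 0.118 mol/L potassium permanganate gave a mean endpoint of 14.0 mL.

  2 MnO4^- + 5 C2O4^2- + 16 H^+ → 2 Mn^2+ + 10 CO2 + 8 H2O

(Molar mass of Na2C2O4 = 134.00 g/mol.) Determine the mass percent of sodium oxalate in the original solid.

n(KMnO4) per titration = 0.0140 × 0.118 = 1.65 × 10^-3 mol
From the 5:2 ratio, n(Na2C2O4) in each aliquot = 5/2 × 1.65 × 10^-3 = 4.13 × 10^-3 mol
n(Na2C2O4) in the whole flask = 4.13 × 10^-3 × 250.0/25.0 = 0.0413 mol
mass of Na2C2O4 = 0.0413 × 134.00 = 5.53 g
% Na2C2O4 = 5.53 / 9.02 × 100 = 61.4 %

61.4 %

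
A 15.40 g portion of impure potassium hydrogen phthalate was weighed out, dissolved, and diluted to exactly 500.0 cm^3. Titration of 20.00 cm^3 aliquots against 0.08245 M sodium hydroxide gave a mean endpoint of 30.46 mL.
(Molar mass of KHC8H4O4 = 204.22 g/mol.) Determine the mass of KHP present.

12.82 g

KHC8H4O4 + NaOH → KNaC8H4O4 + H2O
n(NaOH) per titration = 0.03046 × 0.08245 = 2.511 × 10^-3 mol
n(KHC8H4O4) in each aliquot = 2.511 × 10^-3 mol (1:1 ratio)
n(KHC8H4O4) in the whole flask = 2.511 × 10^-3 × 500.0/20.00 = 0.06279 mol
mass of KHC8H4O4 = 0.06279 × 204.22 = 12.82 g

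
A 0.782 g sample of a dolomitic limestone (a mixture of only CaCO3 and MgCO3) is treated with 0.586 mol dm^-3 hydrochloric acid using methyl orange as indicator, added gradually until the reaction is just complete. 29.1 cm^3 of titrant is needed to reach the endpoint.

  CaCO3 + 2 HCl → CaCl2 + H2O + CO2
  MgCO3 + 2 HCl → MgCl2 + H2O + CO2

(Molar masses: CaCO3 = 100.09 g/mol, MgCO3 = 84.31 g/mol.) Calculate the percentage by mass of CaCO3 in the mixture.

n(HCl) = 0.0291 × 0.586 = 0.0171 mol
Let x = n(CaCO3), y = n(MgCO3).
Titrant: 2x + 2y = 0.0171;  mass: 100.09x + 84.31y = 0.782
Solving, x = 4.00 × 10^-3 mol, y = 4.52 × 10^-3 mol
mass of CaCO3 = 4.00 × 10^-3 × 100.09 = 0.401 g
% CaCO3 = 0.401 / 0.782 × 100 = 51.2 %

51.2 %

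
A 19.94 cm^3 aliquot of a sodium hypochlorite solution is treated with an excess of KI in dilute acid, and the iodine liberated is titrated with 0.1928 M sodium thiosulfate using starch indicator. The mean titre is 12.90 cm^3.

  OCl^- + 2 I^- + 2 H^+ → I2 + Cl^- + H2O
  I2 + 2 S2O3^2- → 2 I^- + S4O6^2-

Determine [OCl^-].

0.06237 M

n(S2O3^2-) = 0.01290 × 0.1928 = 2.487 × 10^-3 mol
n(I2) = n(S2O3^2-)/2 = 1.244 × 10^-3 mol
n(OCl^-) in the aliquot = 1.244 × 10^-3 mol (1:1 ratio)
[OCl^-] = 1.244 × 10^-3 / 0.01994 = 0.06237 mol/L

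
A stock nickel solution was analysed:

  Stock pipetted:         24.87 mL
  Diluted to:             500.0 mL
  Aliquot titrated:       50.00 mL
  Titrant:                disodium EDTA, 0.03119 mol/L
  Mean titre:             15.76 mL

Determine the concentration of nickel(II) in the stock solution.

0.1976 mol/L

Ni^2+ + EDTA^4- → [Ni(EDTA)]^2-
n(EDTA) = 0.01576 × 0.03119 = 4.916 × 10^-4 mol
n(Ni2+) in the aliquot = 4.916 × 10^-4 mol (1:1 ratio)
[Ni2+]_dilute = 4.916 × 10^-4 / 0.05000 = 0.009831 mol/L
Dilution factor = 500.0 / 24.87 = 20.10
[Ni2+]_stock = 0.009831 × 20.10 = 0.1976 mol/L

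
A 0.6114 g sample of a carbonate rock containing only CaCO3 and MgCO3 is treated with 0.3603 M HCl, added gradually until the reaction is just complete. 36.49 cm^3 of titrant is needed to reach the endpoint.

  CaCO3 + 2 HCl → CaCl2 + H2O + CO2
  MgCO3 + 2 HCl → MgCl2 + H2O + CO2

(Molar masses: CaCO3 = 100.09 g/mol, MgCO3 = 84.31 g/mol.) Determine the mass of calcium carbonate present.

0.3626 g

n(HCl) = 0.03649 × 0.3603 = 0.01315 mol
Let x = n(CaCO3), y = n(MgCO3).
Titrant: 2x + 2y = 0.01315;  mass: 100.09x + 84.31y = 0.6114
Solving, x = 3.623 × 10^-3 mol, y = 2.951 × 10^-3 mol
mass of CaCO3 = 3.623 × 10^-3 × 100.09 = 0.3626 g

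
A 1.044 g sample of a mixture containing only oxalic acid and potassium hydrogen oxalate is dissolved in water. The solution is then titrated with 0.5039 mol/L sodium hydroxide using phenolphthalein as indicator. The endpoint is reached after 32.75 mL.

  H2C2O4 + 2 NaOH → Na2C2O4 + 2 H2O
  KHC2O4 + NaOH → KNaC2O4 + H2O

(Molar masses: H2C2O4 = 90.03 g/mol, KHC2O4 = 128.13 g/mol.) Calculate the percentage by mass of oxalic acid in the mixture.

55.53 %

n(NaOH) = 0.03275 × 0.5039 = 0.01650 mol
Let x = n(H2C2O4), y = n(KHC2O4).
Titrant: 2x + 1y = 0.01650;  mass: 90.03x + 128.13y = 1.044
Solving, x = 6.440 × 10^-3 mol, y = 3.623 × 10^-3 mol
mass of H2C2O4 = 6.440 × 10^-3 × 90.03 = 0.5798 g
% H2C2O4 = 0.5798 / 1.044 × 100 = 55.53 %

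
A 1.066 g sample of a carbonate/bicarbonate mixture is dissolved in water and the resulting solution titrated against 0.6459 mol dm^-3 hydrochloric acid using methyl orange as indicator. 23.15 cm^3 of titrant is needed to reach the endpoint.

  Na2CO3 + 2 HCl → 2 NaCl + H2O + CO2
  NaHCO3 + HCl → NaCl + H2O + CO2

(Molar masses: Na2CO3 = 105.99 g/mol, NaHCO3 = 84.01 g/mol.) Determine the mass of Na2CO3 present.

n(HCl) = 0.02315 × 0.6459 = 0.01495 mol
Let x = n(Na2CO3), y = n(NaHCO3).
Titrant: 2x + 1y = 0.01495;  mass: 105.99x + 84.01y = 1.066
Solving, x = 3.066 × 10^-3 mol, y = 8.821 × 10^-3 mol
mass of Na2CO3 = 3.066 × 10^-3 × 105.99 = 0.3249 g

0.3249 g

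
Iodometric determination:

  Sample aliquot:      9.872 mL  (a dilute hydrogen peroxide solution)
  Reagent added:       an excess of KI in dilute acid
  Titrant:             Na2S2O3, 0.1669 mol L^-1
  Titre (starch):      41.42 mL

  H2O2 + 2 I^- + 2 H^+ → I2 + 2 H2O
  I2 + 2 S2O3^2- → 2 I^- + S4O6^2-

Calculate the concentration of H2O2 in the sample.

n(S2O3^2-) = 0.04142 × 0.1669 = 6.913 × 10^-3 mol
n(I2) = n(S2O3^2-)/2 = 3.456 × 10^-3 mol
n(H2O2) in the aliquot = 3.456 × 10^-3 mol (1:1 ratio)
[H2O2] = 3.456 × 10^-3 / 0.009872 = 0.3501 mol/L

0.3501 mol/L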